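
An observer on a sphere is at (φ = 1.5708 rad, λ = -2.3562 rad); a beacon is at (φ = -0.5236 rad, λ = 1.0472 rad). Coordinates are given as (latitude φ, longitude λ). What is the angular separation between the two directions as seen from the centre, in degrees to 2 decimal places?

With latitudes φ₁ = 90.000°, φ₂ = -30.000° and longitude difference Δλ = -165.000°:
Haversine: a = sin²(Δφ/2) + cos φ₁ cos φ₂ sin²(Δλ/2) = 0.7500 + (-0.0000)(0.8660)(0.9830) = 0.75000.
Central angle c = 2·arcsin(√a) = 2.09439 rad.
So the angular separation is 120.00°.

120.00°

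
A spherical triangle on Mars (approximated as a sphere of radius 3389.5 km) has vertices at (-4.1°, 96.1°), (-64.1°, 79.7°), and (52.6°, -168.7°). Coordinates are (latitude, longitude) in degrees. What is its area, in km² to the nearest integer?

Side lengths (central angles): a = 2.5189, b = 1.6827, c = 1.0675 rad; semiperimeter s = 2.6346.
By l'Huilier's theorem, tan(E/4) = √[tan(s/2) tan((s−a)/2) tan((s−b)/2) tan((s−c)/2)], giving spherical excess E = 1.3067 rad.
Area = E·R² = 1.3067 × (3389.5)² ≈ 15012377 km².

15012377 km²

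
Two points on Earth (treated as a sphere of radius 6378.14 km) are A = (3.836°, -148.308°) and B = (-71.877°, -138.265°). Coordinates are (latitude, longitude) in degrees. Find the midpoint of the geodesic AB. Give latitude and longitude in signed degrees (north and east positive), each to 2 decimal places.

-34.09°, -145.93°

Central angle δ = 1.3263 rad. Interpolating on the sphere with fraction f = 0.5:
P = [sin((1−f)δ)·A + sin(fδ)·B] / sin δ = 0.6345·A + 0.6345·B in Cartesian coordinates,
giving P = (-0.6859, -0.4640, -0.5606), i.e. latitude -34.09°, longitude -145.93°.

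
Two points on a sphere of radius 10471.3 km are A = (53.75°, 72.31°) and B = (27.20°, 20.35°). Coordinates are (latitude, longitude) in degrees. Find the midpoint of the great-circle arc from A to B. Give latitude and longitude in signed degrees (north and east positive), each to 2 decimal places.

43.37°, 40.73°

The central angle between A and B is δ = 0.8056 rad.
With f = 0.5, the slerp weights are sin((1−f)δ)/sin δ = 0.5435 and sin(fδ)/sin δ = 0.5435.
Weighted sum of the unit vectors: (0.5435)·(0.1797,0.5633,0.8064) + (0.5435)·(0.8339,0.3093,0.4571) = (0.5509, 0.4743, 0.6867).
Converting back: φ = atan2(z, √(x²+y²)) = 43.37°, λ = atan2(y, x) = 40.73°.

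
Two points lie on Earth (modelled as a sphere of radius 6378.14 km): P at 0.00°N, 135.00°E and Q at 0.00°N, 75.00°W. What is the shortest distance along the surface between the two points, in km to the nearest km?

16698 km

Let φ₁ = 0.0000 rad, φ₂ = 0.0000 rad, and Δλ = 2.6180 rad.
cos c = sin φ₁ sin φ₂ + cos φ₁ cos φ₂ cos Δλ = (0.0000)(0.0000) + (1.0000)(1.0000)(-0.8660) = -0.86603,
so c = arccos(-0.86603) = 2.61799 rad.
Distance = R·c = 6378.14 × 2.6180 ≈ 16698 km.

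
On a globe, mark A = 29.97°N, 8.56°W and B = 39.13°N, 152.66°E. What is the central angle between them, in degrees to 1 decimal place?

108.7°

With latitudes φ₁ = 29.970°, φ₂ = 39.130° and longitude difference Δλ = 161.220°:
cos c = sin φ₁ sin φ₂ + cos φ₁ cos φ₂ cos Δλ = (0.4995)(0.6311) + (0.8663)(0.7757)(-0.9468) = -0.32096,
so c = arccos(-0.32096) = 1.89754 rad.
So the angular separation is 108.7°.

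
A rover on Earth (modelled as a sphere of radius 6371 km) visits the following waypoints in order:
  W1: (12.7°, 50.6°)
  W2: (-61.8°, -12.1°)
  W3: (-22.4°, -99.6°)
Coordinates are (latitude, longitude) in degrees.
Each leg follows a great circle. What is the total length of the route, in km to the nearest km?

Leg W1→W2: central angle 1.5531 rad, distance 9894.9 km.
Leg W2→W3: central angle 1.2080 rad, distance 7696.1 km.
Total: 9894.9 + 7696.1 ≈ 17591 km.

17591 km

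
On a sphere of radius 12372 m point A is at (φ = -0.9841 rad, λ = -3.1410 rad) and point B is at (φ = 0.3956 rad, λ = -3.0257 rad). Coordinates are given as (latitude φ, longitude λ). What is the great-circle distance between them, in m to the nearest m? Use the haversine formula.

With latitudes φ₁ = -56.385°, φ₂ = 22.666° and longitude difference Δλ = 6.606°:
Haversine: a = sin²(Δφ/2) + cos φ₁ cos φ₂ sin²(Δλ/2) = 0.4050 + (0.5536)(0.9228)(0.0033) = 0.40673.
Central angle c = 2·arcsin(√a) = 1.38315 rad.
Distance = R·c = 12372 × 1.3832 ≈ 17112 m.

17112 m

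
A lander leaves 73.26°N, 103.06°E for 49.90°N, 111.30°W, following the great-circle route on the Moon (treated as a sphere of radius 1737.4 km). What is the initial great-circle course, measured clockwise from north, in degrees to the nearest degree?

With φ₁ = 1.2786, φ₂ = 0.8709, Δλ = 2.5419 rad, the forward-azimuth formula gives
θ = atan2( sin Δλ cos φ₂ , cos φ₁ sin φ₂ − sin φ₁ cos φ₂ cos Δλ ) = atan2(0.3635, 0.7295) = 26.49°.
So the initial bearing is 26°.

26°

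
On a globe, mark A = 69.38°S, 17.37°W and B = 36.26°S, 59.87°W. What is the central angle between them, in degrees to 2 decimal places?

40.28°

With latitudes φ₁ = -69.380°, φ₂ = -36.260° and longitude difference Δλ = -42.500°:
Haversine: a = sin²(Δφ/2) + cos φ₁ cos φ₂ sin²(Δλ/2) = 0.0812 + (0.3522)(0.8063)(0.1314) = 0.11854.
Central angle c = 2·arcsin(√a) = 0.70297 rad.
So the angular separation is 40.28°.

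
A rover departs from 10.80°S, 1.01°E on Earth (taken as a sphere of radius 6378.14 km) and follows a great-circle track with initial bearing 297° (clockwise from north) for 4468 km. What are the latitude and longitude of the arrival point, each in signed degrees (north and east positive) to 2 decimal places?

Angular distance δ = d/R = 4468/6378.14 = 0.70052 rad; initial bearing θ = 5.1836 rad.
sin φ₂ = sin φ₁ cos δ + cos φ₁ sin δ cos θ = (-0.1874)(0.7645) + (0.9823)(0.6446)(0.4540) = 0.1442, so φ₂ = 8.29°.
Δλ = atan2(sin θ sin δ cos φ₁, cos δ − sin φ₁ sin φ₂) = atan2(-0.5642, 0.7915) = -35.480°.
λ₂ = 1.010° − 35.480° = -34.47°.

8.29°, -34.47°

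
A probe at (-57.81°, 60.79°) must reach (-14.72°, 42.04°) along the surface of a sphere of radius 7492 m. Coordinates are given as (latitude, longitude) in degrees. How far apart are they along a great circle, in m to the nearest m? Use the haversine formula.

With latitudes φ₁ = -57.810°, φ₂ = -14.720° and longitude difference Δλ = -18.750°:
Haversine: a = sin²(Δφ/2) + cos φ₁ cos φ₂ sin²(Δλ/2) = 0.1349 + (0.5327)(0.9672)(0.0265) = 0.14853.
Central angle c = 2·arcsin(√a) = 0.79128 rad.
Distance = R·c = 7492 × 0.7913 ≈ 5928 m.

5928 m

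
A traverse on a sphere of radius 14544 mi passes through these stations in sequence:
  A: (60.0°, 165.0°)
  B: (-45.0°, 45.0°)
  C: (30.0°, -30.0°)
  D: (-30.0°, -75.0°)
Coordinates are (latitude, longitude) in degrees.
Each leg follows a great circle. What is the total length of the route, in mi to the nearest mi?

80486 mi

Leg A→B: central angle 2.4802 rad, distance 36072.3 mi.
Leg B→C: central angle 1.7671 rad, distance 25700.9 mi.
Leg C→D: central angle 1.2867 rad, distance 18713.2 mi.
Total: 36072.3 + 25700.9 + 18713.2 ≈ 80486 mi.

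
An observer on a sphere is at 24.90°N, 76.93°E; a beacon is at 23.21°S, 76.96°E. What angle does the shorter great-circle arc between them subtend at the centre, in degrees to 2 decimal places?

48.11°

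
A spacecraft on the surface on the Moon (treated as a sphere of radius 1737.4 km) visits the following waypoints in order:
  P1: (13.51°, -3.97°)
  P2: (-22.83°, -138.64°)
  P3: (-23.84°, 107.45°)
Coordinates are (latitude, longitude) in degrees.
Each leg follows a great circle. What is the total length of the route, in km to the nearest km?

Leg P1→P2: central angle 2.3756 rad, distance 4127.3 km.
Leg P2→P3: central angle 1.7567 rad, distance 3052.1 km.
Total: 4127.3 + 3052.1 ≈ 7179 km.

7179 km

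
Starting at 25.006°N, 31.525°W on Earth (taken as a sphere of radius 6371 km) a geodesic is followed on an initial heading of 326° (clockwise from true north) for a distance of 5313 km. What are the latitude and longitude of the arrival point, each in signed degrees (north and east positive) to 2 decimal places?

57.19°, -81.37°

Angular distance δ = d/R = 5313/6371 = 0.83394 rad; initial bearing θ = 5.6898 rad.
sin φ₂ = sin φ₁ cos δ + cos φ₁ sin δ cos θ = (0.4227)(0.6720) + (0.9063)(0.7406)(0.8290) = 0.8405, so φ₂ = 57.19°.
Δλ = atan2(sin θ sin δ cos φ₁, cos δ − sin φ₁ sin φ₂) = atan2(-0.3753, 0.3167) = -49.842°.
λ₂ = -31.525° − 49.842° = -81.37°.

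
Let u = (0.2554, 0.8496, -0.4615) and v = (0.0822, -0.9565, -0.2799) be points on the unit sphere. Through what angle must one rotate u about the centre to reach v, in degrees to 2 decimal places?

u·v = -0.6625; |u| = 1.0000, |v| = 1.0000.
cos θ = (u·v)/(|u||v|) = -0.6625, so θ = 131.49°.

131.49°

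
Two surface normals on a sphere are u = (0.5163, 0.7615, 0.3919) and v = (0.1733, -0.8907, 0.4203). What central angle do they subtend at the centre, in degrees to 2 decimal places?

115.09°

u·v = -0.4241; |u| = 1.0000, |v| = 1.0000.
cos θ = (u·v)/(|u||v|) = -0.4241, so θ = 115.09°.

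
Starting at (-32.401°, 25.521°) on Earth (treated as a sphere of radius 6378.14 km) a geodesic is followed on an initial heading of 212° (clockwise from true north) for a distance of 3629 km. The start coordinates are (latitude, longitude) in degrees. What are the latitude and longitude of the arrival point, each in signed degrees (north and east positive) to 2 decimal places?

-56.84°, -5.95°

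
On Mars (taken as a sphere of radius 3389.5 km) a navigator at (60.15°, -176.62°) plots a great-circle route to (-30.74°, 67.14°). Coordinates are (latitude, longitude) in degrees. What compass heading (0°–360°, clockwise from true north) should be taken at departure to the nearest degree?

276°

With φ₁ = 1.0498, φ₂ = -0.5365, Δλ = -2.0288 rad, the forward-azimuth formula gives
θ = atan2( sin Δλ cos φ₂ , cos φ₁ sin φ₂ − sin φ₁ cos φ₂ cos Δλ ) = atan2(-0.7709, 0.0752) = -84.43°.
Adding 360° brings this into [0°, 360°): 276°.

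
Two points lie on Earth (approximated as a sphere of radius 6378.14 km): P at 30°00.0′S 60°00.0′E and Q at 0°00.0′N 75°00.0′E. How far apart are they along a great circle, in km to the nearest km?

Let φ₁ = -0.5236 rad, φ₂ = 0.0000 rad, and Δλ = 0.2618 rad.
cos c = sin φ₁ sin φ₂ + cos φ₁ cos φ₂ cos Δλ = (-0.5000)(0.0000) + (0.8660)(1.0000)(0.9659) = 0.83652,
so c = arccos(0.83652) = 0.57990 rad.
Distance = R·c = 6378.14 × 0.5799 ≈ 3699 km.

3699 km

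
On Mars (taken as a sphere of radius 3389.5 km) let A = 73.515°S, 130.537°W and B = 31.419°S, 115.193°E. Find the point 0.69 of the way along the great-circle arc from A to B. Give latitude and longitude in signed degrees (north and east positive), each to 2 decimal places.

Central angle δ = 1.1589 rad. Interpolating on the sphere with fraction f = 0.69:
P = [sin((1−f)δ)·A + sin(fδ)·B] / sin δ = 0.3837·A + 0.7826·B in Cartesian coordinates,
giving P = (-0.3550, 0.5216, -0.7758), i.e. latitude -50.88°, longitude 124.24°.

-50.88°, 124.24°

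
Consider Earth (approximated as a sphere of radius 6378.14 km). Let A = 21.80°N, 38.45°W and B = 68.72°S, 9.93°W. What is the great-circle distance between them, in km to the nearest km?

10338 km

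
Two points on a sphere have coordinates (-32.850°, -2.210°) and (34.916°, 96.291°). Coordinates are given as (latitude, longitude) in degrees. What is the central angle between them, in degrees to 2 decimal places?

114.35°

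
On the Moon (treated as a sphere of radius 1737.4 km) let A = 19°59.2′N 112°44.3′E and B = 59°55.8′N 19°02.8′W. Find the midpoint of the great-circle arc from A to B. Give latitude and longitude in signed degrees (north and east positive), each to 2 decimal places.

59.47°, 81.08°

The central angle between A and B is δ = 1.5888 rad.
With f = 0.5, the slerp weights are sin((1−f)δ)/sin δ = 0.7135 and sin(fδ)/sin δ = 0.7135.
Weighted sum of the unit vectors: (0.7135)·(-0.3632,0.8667,0.3418) + (0.7135)·(0.4736,-0.1635,0.8654) = (0.0788, 0.5018, 0.8614).
Converting back: φ = atan2(z, √(x²+y²)) = 59.47°, λ = atan2(y, x) = 81.08°.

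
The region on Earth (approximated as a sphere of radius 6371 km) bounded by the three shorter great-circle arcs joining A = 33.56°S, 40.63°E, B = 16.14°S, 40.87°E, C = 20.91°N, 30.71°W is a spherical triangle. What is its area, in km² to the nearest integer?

Side lengths (central angles): a = 1.3854, b = 1.5190, c = 0.3041 rad; semiperimeter s = 1.6042.
By l'Huilier's theorem, tan(E/4) = √[tan(s/2) tan((s−a)/2) tan((s−b)/2) tan((s−c)/2)], giving spherical excess E = 0.2424 rad.
Area = E·R² = 0.2424 × (6371)² ≈ 9840877 km².

9840877 km²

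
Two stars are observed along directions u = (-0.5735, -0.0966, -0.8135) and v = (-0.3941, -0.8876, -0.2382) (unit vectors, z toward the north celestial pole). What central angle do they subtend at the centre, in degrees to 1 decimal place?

59.6°

u·v = 0.5055; |u| = 1.0000, |v| = 0.9999.
cos θ = (u·v)/(|u||v|) = 0.5056, so θ = 59.6°.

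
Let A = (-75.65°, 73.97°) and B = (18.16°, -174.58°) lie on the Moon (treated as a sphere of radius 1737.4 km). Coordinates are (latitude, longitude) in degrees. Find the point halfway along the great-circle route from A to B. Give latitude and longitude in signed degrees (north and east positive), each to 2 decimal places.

The central angle between A and B is δ = 1.9693 rad.
With f = 0.5, the slerp weights are sin((1−f)δ)/sin δ = 0.9039 and sin(fδ)/sin δ = 0.9039.
Weighted sum of the unit vectors: (0.9039)·(0.0684,0.2382,-0.9688) + (0.9039)·(-0.9459,-0.0898,0.3117) = (-0.7932, 0.1342, -0.5940).
Converting back: φ = atan2(z, √(x²+y²)) = -36.44°, λ = atan2(y, x) = 170.40°.

-36.44°, 170.40°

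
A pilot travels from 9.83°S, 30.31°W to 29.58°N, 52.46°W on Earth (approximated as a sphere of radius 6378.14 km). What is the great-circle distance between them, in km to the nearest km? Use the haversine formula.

4989 km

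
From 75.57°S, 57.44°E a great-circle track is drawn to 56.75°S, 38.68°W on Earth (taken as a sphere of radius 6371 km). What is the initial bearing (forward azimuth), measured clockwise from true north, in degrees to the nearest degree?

Δλ = -96.120° = -1.6776 rad.
y = sin Δλ · cos φ₂ = (-0.9943)(0.5483) = -0.5452
x = cos φ₁ sin φ₂ − sin φ₁ cos φ₂ cos Δλ = (0.2492)(-0.8363) − (-0.9685)(0.5483)(-0.1066) = -0.2650
θ = atan2(y, x) = -115.92°; adding 360° gives 244°.

244°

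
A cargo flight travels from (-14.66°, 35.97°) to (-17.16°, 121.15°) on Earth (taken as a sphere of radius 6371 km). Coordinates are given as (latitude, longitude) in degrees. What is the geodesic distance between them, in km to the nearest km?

9033 km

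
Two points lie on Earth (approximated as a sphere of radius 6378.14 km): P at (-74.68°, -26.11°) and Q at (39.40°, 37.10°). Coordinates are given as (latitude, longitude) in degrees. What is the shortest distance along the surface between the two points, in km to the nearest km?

In radians: φ₁ = -1.3034, φ₂ = 0.6877, Δλ = 63.210° = 1.1032 rad.
Haversine: a = sin²(Δφ/2) + cos φ₁ cos φ₂ sin²(Δλ/2) = 0.7040 + (0.2642)(0.7727)(0.2746) = 0.76008.
Central angle c = 2·arcsin(√a) = 2.11783 rad.
Distance = R·c = 6378.14 × 2.1178 ≈ 13508 km.

13508 km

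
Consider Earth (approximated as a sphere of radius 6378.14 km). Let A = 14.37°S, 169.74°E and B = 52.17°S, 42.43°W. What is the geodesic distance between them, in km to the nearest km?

12008 km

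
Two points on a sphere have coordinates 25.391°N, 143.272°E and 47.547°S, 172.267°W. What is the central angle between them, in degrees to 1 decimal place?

83.2°

Let φ₁ = 0.4432 rad, φ₂ = -0.8299 rad, and Δλ = 0.7760 rad.
cos c = sin φ₁ sin φ₂ + cos φ₁ cos φ₂ cos Δλ = (0.4288)(-0.7378) + (0.9034)(0.6750)(0.7137) = 0.11884,
so c = arccos(0.11884) = 1.45167 rad.
So the angular separation is 83.2°.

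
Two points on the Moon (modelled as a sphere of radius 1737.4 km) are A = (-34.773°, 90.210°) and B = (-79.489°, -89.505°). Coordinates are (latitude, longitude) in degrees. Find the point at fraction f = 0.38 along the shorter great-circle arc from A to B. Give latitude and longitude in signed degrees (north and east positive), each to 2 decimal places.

-59.75°, 90.16°

The central angle between A and B is δ = 1.1473 rad.
With f = 0.38, the slerp weights are sin((1−f)δ)/sin δ = 0.7161 and sin(fδ)/sin δ = 0.4632.
Weighted sum of the unit vectors: (0.7161)·(-0.0030,0.8214,-0.5703) + (0.4632)·(0.0016,-0.1824,-0.9832) = (-0.0014, 0.5037, -0.8639).
Converting back: φ = atan2(z, √(x²+y²)) = -59.75°, λ = atan2(y, x) = 90.16°.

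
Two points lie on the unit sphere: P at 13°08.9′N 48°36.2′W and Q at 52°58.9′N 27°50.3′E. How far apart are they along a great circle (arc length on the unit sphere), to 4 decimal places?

In radians: φ₁ = 0.2295, φ₂ = 0.9247, Δλ = 76.442° = 1.3342 rad.
cos c = sin φ₁ sin φ₂ + cos φ₁ cos φ₂ cos Δλ = (0.2275)(0.7984) + (0.9738)(0.6021)(0.2344) = 0.31907,
so c = arccos(0.31907) = 1.24605 rad.
On the unit sphere the arc length equals the central angle: 1.2460.

1.2460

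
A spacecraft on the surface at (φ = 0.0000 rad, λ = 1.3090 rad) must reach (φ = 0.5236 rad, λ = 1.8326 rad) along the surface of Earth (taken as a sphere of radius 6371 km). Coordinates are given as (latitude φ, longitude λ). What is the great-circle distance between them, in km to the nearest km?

With latitudes φ₁ = 0.000°, φ₂ = 30.000° and longitude difference Δλ = 30.000°:
Haversine: a = sin²(Δφ/2) + cos φ₁ cos φ₂ sin²(Δλ/2) = 0.0670 + (1.0000)(0.8660)(0.0670) = 0.12500.
Central angle c = 2·arcsin(√a) = 0.72274 rad.
Distance = R·c = 6371 × 0.7227 ≈ 4605 km.

4605 km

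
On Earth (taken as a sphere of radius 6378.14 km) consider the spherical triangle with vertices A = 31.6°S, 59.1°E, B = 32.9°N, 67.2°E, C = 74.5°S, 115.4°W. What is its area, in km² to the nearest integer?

Side lengths (central angles): a = 2.4152, b = 1.2887, c = 1.1336 rad; semiperimeter s = 2.4188.
By l'Huilier's theorem, tan(E/4) = √[tan(s/2) tan((s−a)/2) tan((s−b)/2) tan((s−c)/2)], giving spherical excess E = 0.1893 rad.
Area = E·R² = 0.1893 × (6378.14)² ≈ 7700689 km².

7700689 km²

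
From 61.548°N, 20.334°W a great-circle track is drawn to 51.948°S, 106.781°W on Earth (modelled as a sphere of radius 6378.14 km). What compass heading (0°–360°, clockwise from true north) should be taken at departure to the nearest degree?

236°

With φ₁ = 1.0742, φ₂ = -0.9067, Δλ = -1.5088 rad, the forward-azimuth formula gives
θ = atan2( sin Δλ cos φ₂ , cos φ₁ sin φ₂ − sin φ₁ cos φ₂ cos Δλ ) = atan2(-0.6152, -0.4087) = -123.60°.
Adding 360° brings this into [0°, 360°): 236°.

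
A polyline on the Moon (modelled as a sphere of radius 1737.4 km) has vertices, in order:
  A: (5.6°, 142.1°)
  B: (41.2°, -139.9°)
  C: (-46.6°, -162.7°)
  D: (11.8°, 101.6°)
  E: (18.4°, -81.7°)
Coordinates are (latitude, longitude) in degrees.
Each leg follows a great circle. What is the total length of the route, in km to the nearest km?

12720 km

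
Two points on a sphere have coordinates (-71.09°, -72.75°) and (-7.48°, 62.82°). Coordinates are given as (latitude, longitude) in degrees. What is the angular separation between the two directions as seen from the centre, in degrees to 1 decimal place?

96.1°

Let φ₁ = -1.2408 rad, φ₂ = -0.1306 rad, and Δλ = 2.3661 rad.
Haversine: a = sin²(Δφ/2) + cos φ₁ cos φ₂ sin²(Δλ/2) = 0.2778 + (0.3241)(0.9915)(0.8571) = 0.55315.
Central angle c = 2·arcsin(√a) = 1.67730 rad.
So the angular separation is 96.1°.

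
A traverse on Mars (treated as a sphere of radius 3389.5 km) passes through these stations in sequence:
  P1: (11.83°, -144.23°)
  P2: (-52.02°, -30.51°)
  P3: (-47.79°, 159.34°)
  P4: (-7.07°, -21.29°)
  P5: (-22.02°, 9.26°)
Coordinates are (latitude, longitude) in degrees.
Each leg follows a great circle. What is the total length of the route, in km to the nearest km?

Leg P1→P2: central angle 1.9866 rad, distance 6733.4 km.
Leg P2→P3: central angle 1.3934 rad, distance 4722.9 km.
Leg P3→P4: central angle 2.1841 rad, distance 7402.9 km.
Leg P4→P5: central angle 0.5764 rad, distance 1953.6 km.
Total: 6733.4 + 4722.9 + 7402.9 + 1953.6 ≈ 20813 km.

20813 km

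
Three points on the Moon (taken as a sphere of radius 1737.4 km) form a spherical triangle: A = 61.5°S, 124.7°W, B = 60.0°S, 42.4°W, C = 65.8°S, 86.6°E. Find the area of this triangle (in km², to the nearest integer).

Side lengths (central angles): a = 0.8487, b = 0.8835, c = 0.6550 rad; semiperimeter s = 1.1936.
By l'Huilier's theorem, tan(E/4) = √[tan(s/2) tan((s−a)/2) tan((s−b)/2) tan((s−c)/2)], giving spherical excess E = 0.2853 rad.
Area = E·R² = 0.2853 × (1737.4)² ≈ 861307 km².

861307 km²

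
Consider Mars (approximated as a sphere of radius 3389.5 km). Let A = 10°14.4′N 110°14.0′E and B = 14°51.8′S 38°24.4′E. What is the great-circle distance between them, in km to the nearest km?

4464 km

With latitudes φ₁ = 10.240°, φ₂ = -14.863° and longitude difference Δλ = -71.827°:
cos c = sin φ₁ sin φ₂ + cos φ₁ cos φ₂ cos Δλ = (0.1778)(-0.2565) + (0.9841)(0.9665)(0.3119) = 0.25105,
so c = arccos(0.25105) = 1.31703 rad.
Distance = R·c = 3389.5 × 1.3170 ≈ 4464 km.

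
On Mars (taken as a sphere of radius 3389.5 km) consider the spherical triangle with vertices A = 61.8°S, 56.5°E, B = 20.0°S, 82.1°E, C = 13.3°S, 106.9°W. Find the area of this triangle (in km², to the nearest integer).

Side lengths (central angles): a = 2.5402, b = 1.8111, c = 0.7928 rad; semiperimeter s = 2.5720.
By l'Huilier's theorem, tan(E/4) = √[tan(s/2) tan((s−a)/2) tan((s−b)/2) tan((s−c)/2)], giving spherical excess E = 0.6492 rad.
Area = E·R² = 0.6492 × (3389.5)² ≈ 7458540 km².

7458540 km²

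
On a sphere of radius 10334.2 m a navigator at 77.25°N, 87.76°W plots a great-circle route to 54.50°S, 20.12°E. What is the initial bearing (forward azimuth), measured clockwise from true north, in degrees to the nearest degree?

91°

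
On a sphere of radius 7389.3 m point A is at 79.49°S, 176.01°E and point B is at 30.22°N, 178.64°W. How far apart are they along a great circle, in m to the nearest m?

Let φ₁ = -1.3874 rad, φ₂ = 0.5274 rad, and Δλ = 0.0934 rad.
cos c = sin φ₁ sin φ₂ + cos φ₁ cos φ₂ cos Δλ = (-0.9832)(0.5033) + (0.1824)(0.8641)(0.9956) = -0.33795,
so c = arccos(-0.33795) = 1.91553 rad.
Distance = R·c = 7389.3 × 1.9155 ≈ 14154 m.

14154 m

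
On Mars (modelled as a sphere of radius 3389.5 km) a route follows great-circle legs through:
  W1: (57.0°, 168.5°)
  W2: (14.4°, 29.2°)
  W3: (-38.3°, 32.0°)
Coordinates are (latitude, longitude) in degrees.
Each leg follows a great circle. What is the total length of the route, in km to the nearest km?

Leg W1→W2: central angle 1.7634 rad, distance 5976.9 km.
Leg W2→W3: central angle 0.9209 rad, distance 3121.5 km.
Total: 5976.9 + 3121.5 ≈ 9098 km.

9098 km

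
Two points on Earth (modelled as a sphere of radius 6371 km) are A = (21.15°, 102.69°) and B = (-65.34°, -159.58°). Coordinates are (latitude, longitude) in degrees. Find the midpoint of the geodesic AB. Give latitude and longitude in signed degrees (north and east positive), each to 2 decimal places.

-29.49°, 127.94°

Central angle δ = 1.9609 rad. Interpolating on the sphere with fraction f = 0.5:
P = [sin((1−f)δ)·A + sin(fδ)·B] / sin δ = 0.8982·A + 0.8982·B in Cartesian coordinates,
giving P = (-0.5352, 0.6865, -0.4922), i.e. latitude -29.49°, longitude 127.94°.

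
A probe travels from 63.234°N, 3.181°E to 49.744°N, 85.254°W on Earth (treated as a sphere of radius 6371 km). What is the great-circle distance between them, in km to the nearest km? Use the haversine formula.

5162 km

Let φ₁ = 1.1036 rad, φ₂ = 0.8682 rad, and Δλ = -1.5435 rad.
Haversine: a = sin²(Δφ/2) + cos φ₁ cos φ₂ sin²(Δλ/2) = 0.0138 + (0.4503)(0.6462)(0.4863) = 0.15533.
Central angle c = 2·arcsin(√a) = 0.81022 rad.
Distance = R·c = 6371 × 0.8102 ≈ 5162 km.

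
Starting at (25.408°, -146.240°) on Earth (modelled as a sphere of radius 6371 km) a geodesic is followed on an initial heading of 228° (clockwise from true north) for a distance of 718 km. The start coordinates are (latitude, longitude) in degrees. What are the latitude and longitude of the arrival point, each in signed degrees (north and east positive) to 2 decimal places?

21.00°, -151.38°

Angular distance δ = d/R = 718/6371 = 0.11270 rad; initial bearing θ = 3.9794 rad.
sin φ₂ = sin φ₁ cos δ + cos φ₁ sin δ cos θ = (0.4291)(0.9937) + (0.9033)(0.1125)(-0.6691) = 0.3584, so φ₂ = 21.00°.
Δλ = atan2(sin θ sin δ cos φ₁, cos δ − sin φ₁ sin φ₂) = atan2(-0.0755, 0.8399) = -5.136°.
λ₂ = -146.240° − 5.136° = -151.38°.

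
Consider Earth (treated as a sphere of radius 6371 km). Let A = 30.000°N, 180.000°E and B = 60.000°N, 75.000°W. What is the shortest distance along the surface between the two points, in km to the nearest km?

7926 km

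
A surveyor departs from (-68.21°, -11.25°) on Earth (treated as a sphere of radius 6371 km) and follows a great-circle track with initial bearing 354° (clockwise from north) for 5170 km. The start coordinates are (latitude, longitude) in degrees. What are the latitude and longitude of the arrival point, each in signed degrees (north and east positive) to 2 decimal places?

-21.81°, -15.93°

Angular distance δ = d/R = 5170/6371 = 0.81149 rad; initial bearing θ = 6.1785 rad.
sin φ₂ = sin φ₁ cos δ + cos φ₁ sin δ cos θ = (-0.9286)(0.6884) + (0.3712)(0.7253)(0.9945) = -0.3715, so φ₂ = -21.81°.
Δλ = atan2(sin θ sin δ cos φ₁, cos δ − sin φ₁ sin φ₂) = atan2(-0.0281, 0.3435) = -4.684°.
λ₂ = -11.250° − 4.684° = -15.93°.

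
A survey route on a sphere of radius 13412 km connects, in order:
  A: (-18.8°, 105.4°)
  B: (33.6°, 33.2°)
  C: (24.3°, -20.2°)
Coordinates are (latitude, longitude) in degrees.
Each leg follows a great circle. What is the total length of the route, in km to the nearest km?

31258 km

Leg A→B: central angle 1.5081 rad, distance 20226.1 km.
Leg B→C: central angle 0.8226 rad, distance 11032.3 km.
Total: 20226.1 + 11032.3 ≈ 31258 km.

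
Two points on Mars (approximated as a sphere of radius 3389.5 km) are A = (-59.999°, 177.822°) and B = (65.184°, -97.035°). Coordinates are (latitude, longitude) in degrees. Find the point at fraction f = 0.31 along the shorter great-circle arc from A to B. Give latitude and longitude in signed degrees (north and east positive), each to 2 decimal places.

-21.60°, -153.27°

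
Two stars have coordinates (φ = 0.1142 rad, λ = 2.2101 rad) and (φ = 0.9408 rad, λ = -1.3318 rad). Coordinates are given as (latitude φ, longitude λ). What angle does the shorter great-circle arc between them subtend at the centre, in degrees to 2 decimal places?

116.55°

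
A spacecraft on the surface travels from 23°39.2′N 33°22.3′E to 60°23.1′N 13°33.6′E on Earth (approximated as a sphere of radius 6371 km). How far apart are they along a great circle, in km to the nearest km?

4362 km

With latitudes φ₁ = 23.653°, φ₂ = 60.385° and longitude difference Δλ = -19.812°:
Haversine: a = sin²(Δφ/2) + cos φ₁ cos φ₂ sin²(Δλ/2) = 0.0993 + (0.9160)(0.4942)(0.0296) = 0.11267.
Central angle c = 2·arcsin(√a) = 0.68463 rad.
Distance = R·c = 6371 × 0.6846 ≈ 4362 km.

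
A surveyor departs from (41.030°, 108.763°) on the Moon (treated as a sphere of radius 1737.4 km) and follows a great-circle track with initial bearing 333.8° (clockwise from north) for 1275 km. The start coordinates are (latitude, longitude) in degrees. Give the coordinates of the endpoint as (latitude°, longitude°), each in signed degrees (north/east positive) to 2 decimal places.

70.19°, 48.03°

Angular distance δ = d/R = 1275/1737.4 = 0.73386 rad; initial bearing θ = 5.8259 rad.
sin φ₂ = sin φ₁ cos δ + cos φ₁ sin δ cos θ = (0.6565)(0.7426) + (0.7544)(0.6697)(0.8973) = 0.9408, so φ₂ = 70.19°.
Δλ = atan2(sin θ sin δ cos φ₁, cos δ − sin φ₁ sin φ₂) = atan2(-0.2231, 0.1250) = -60.733°.
λ₂ = 108.763° − 60.733° = 48.03°.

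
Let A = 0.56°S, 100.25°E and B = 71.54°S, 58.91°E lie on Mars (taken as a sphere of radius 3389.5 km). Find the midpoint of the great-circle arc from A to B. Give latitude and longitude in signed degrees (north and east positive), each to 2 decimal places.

-37.36°, 90.66°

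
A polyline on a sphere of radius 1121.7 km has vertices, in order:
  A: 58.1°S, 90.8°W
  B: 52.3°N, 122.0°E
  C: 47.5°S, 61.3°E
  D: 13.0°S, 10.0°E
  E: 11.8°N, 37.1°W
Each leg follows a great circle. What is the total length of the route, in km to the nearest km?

7452 km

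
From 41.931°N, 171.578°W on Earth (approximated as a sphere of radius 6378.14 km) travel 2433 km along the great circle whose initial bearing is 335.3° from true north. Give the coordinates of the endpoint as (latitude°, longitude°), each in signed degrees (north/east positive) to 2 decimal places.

60.67°, 169.91°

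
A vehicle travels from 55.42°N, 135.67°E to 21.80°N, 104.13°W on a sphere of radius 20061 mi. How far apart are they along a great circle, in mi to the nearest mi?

30695 mi

Let φ₁ = 0.9673 rad, φ₂ = 0.3805 rad, and Δλ = 2.0979 rad.
cos c = sin φ₁ sin φ₂ + cos φ₁ cos φ₂ cos Δλ = (0.8233)(0.3714) + (0.5676)(0.9285)(-0.5030) = 0.04068,
so c = arccos(0.04068) = 1.53010 rad.
Distance = R·c = 20061 × 1.5301 ≈ 30695 mi.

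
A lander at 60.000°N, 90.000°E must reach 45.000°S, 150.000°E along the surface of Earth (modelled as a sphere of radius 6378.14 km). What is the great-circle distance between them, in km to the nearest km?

12893 km

With latitudes φ₁ = 60.000°, φ₂ = -45.000° and longitude difference Δλ = 60.000°:
cos c = sin φ₁ sin φ₂ + cos φ₁ cos φ₂ cos Δλ = (0.8660)(-0.7071) + (0.5000)(0.7071)(0.5000) = -0.43560,
so c = arccos(-0.43560) = 2.02150 rad.
Distance = R·c = 6378.14 × 2.0215 ≈ 12893 km.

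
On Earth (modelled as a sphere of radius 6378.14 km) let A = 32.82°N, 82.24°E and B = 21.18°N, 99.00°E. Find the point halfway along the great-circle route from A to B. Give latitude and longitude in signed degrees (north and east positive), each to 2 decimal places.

The central angle between A and B is δ = 0.3297 rad.
With f = 0.5, the slerp weights are sin((1−f)δ)/sin δ = 0.5069 and sin(fδ)/sin δ = 0.5069.
Weighted sum of the unit vectors: (0.5069)·(0.1135,0.8327,0.5420) + (0.5069)·(-0.1459,0.9210,0.3613) = (-0.0164, 0.8889, 0.4579).
Converting back: φ = atan2(z, √(x²+y²)) = 27.25°, λ = atan2(y, x) = 91.06°.

27.25°, 91.06°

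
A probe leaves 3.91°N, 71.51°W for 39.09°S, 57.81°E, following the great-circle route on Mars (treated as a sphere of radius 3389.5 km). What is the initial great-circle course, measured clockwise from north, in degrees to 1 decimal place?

134.8°

With φ₁ = 0.0682, φ₂ = -0.6822, Δλ = 2.2571 rad, the forward-azimuth formula gives
θ = atan2( sin Δλ cos φ₂ , cos φ₁ sin φ₂ − sin φ₁ cos φ₂ cos Δλ ) = atan2(0.6004, -0.5955) = 134.76°.
So the initial bearing is 134.8°.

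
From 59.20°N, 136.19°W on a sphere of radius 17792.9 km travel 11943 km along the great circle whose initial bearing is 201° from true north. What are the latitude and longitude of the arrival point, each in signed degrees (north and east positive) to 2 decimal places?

Angular distance δ = d/R = 11943/17792.9 = 0.67122 rad; initial bearing θ = 3.5081 rad.
sin φ₂ = sin φ₁ cos δ + cos φ₁ sin δ cos θ = (0.8590)(0.7831) + (0.5120)(0.6219)(-0.9336) = 0.3753, so φ₂ = 22.04°.
Δλ = atan2(sin θ sin δ cos φ₁, cos δ − sin φ₁ sin φ₂) = atan2(-0.1141, 0.4607) = -13.914°.
λ₂ = -136.190° − 13.914° = -150.10°.

22.04°, -150.10°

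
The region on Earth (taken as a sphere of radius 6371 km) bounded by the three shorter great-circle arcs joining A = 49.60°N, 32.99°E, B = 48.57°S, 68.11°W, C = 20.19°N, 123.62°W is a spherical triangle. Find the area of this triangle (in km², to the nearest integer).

Side lengths (central angles): a = 1.4778, b = 1.8707, c = 2.2830 rad; semiperimeter s = 2.8158.
By l'Huilier's theorem, tan(E/4) = √[tan(s/2) tan((s−a)/2) tan((s−b)/2) tan((s−c)/2)], giving spherical excess E = 2.7450 rad.
Area = E·R² = 2.7450 × (6371)² ≈ 111419144 km².

111419144 km²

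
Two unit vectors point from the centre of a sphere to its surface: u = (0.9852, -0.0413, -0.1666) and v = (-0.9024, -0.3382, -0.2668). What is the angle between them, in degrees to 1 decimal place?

u·v = -0.8306; |u| = 1.0000, |v| = 0.9999.
cos θ = (u·v)/(|u||v|) = -0.8306, so θ = 146.2°.

146.2°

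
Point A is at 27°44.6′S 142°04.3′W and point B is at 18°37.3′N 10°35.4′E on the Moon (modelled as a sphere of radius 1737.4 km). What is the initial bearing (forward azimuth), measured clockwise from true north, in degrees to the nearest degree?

104°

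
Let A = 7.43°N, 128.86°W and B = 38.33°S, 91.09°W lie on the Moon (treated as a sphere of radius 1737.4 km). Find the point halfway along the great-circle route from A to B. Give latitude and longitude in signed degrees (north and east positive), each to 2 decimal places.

-16.27°, -112.26°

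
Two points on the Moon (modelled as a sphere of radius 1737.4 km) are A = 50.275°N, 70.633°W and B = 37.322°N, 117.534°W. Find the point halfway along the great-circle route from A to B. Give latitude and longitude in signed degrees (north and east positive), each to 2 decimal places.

46.24°, -96.79°

The central angle between A and B is δ = 0.6205 rad.
With f = 0.5, the slerp weights are sin((1−f)δ)/sin δ = 0.5251 and sin(fδ)/sin δ = 0.5251.
Weighted sum of the unit vectors: (0.5251)·(0.2119,-0.6029,0.7691) + (0.5251)·(-0.3676,-0.7052,0.6063) = (-0.0817, -0.6868, 0.7222).
Converting back: φ = atan2(z, √(x²+y²)) = 46.24°, λ = atan2(y, x) = -96.79°.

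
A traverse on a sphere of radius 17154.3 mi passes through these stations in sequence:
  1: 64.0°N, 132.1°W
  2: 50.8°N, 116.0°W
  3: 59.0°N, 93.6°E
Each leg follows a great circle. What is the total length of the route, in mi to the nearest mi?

24936 mi

Leg 1→2: central angle 0.2739 rad, distance 4699.3 mi.
Leg 2→3: central angle 1.1797 rad, distance 20236.6 mi.
Total: 4699.3 + 20236.6 ≈ 24936 mi.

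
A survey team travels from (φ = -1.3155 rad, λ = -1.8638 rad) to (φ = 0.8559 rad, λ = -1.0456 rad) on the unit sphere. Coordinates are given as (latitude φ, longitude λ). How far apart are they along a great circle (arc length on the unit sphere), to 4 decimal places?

2.2364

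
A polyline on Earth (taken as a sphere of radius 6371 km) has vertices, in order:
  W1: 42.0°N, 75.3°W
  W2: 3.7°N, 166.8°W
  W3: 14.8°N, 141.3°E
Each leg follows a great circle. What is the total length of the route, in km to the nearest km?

15669 km

Leg W1→W2: central angle 1.5470 rad, distance 9856.1 km.
Leg W2→W3: central angle 0.9125 rad, distance 5813.3 km.
Total: 9856.1 + 5813.3 ≈ 15669 km.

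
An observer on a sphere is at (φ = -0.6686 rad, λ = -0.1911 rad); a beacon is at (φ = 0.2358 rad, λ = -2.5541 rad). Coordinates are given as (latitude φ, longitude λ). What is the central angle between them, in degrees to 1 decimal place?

133.5°

Let φ₁ = -0.6686 rad, φ₂ = 0.2358 rad, and Δλ = -2.3630 rad.
cos c = sin φ₁ sin φ₂ + cos φ₁ cos φ₂ cos Δλ = (-0.6199)(0.2336) + (0.7847)(0.9723)(-0.7119) = -0.68798,
so c = arccos(-0.68798) = 2.32950 rad.
So the angular separation is 133.5°.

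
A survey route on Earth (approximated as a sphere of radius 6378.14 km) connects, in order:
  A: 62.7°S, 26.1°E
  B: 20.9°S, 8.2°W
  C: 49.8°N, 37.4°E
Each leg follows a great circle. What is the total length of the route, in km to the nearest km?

14390 km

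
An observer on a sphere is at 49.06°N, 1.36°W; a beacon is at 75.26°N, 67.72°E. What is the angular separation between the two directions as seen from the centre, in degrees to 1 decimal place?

37.8°

With latitudes φ₁ = 49.060°, φ₂ = 75.260° and longitude difference Δλ = 69.080°:
Haversine: a = sin²(Δφ/2) + cos φ₁ cos φ₂ sin²(Δλ/2) = 0.0514 + (0.6553)(0.2544)(0.3215) = 0.10497.
Central angle c = 2·arcsin(√a) = 0.65988 rad.
So the angular separation is 37.8°.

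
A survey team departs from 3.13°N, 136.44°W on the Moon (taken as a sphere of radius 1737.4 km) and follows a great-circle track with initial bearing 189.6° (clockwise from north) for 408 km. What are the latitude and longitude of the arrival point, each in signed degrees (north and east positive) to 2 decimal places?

-10.14°, -138.70°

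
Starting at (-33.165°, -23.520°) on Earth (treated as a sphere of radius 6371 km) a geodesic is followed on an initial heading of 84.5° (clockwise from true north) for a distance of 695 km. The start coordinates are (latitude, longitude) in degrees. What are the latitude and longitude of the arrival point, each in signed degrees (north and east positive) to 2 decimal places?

Angular distance δ = d/R = 695/6371 = 0.10909 rad; initial bearing θ = 1.4748 rad.
sin φ₂ = sin φ₁ cos δ + cos φ₁ sin δ cos θ = (-0.5471)(0.9941) + (0.8371)(0.1089)(0.0958) = -0.5351, so φ₂ = -32.35°.
Δλ = atan2(sin θ sin δ cos φ₁, cos δ − sin φ₁ sin φ₂) = atan2(0.0907, 0.7013) = 7.370°.
λ₂ = -23.520° + 7.370° = -16.15°.

-32.35°, -16.15°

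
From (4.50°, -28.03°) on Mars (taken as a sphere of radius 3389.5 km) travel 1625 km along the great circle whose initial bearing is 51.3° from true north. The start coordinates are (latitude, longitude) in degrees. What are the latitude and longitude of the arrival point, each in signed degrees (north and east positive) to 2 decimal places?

20.92°, -5.36°

Angular distance δ = d/R = 1625/3389.5 = 0.47942 rad; initial bearing θ = 0.8954 rad.
sin φ₂ = sin φ₁ cos δ + cos φ₁ sin δ cos θ = (0.0785)(0.8873) + (0.9969)(0.4613)(0.6252) = 0.3571, so φ₂ = 20.92°.
Δλ = atan2(sin θ sin δ cos φ₁, cos δ − sin φ₁ sin φ₂) = atan2(0.3589, 0.8592) = 22.669°.
λ₂ = -28.030° + 22.669° = -5.36°.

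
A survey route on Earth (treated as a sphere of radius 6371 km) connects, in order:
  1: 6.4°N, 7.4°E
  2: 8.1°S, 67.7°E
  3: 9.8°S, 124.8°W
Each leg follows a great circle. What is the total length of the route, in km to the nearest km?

24468 km

Leg 1→2: central angle 1.0795 rad, distance 6877.6 km.
Leg 2→3: central angle 2.7611 rad, distance 17590.8 km.
Total: 6877.6 + 17590.8 ≈ 24468 km.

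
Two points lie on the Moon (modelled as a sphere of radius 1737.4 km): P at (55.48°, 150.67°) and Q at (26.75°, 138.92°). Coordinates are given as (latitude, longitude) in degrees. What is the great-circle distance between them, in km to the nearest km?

In radians: φ₁ = 0.9683, φ₂ = 0.4669, Δλ = -11.750° = -0.2051 rad.
Haversine: a = sin²(Δφ/2) + cos φ₁ cos φ₂ sin²(Δλ/2) = 0.0616 + (0.5667)(0.8930)(0.0105) = 0.06685.
Central angle c = 2·arcsin(√a) = 0.52307 rad.
Distance = R·c = 1737.4 × 0.5231 ≈ 909 km.

909 km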